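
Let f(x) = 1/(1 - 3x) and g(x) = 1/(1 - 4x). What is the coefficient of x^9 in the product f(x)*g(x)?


The coefficient of x^n in f*g is the Cauchy product: sum_{k=0}^{n} a^k * b^(n-k).
With a=3, b=4, n=9:
sum_{k=0}^{9} 3^k * 4^(9-k)
= 989527

989527


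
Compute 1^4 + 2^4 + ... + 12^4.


This power sum has a closed form given by Faulhaber's formula
sum_{k=1}^{m} k^p = (1 / (p + 1)) * sum_{j=0}^{p} C(p + 1, j) B_j m^(p + 1 - j),
but for small m direct computation is fastest:
1 + 16 + 81 + 256 + 625 + 1296 + 2401 + 4096 + 6561 + 10000 + 14641 + 20736 = 60710.

60710


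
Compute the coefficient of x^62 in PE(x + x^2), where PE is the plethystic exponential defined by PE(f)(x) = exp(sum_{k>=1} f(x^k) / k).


With f(x) = x + x^2, the exponent is sum_{k>=1} (x^k + x^(2k)) / k = -ln(1 - x) - ln(1 - x^2). Exponentiating:
PE(x + x^2) = 1 / ((1 - x)(1 - x^2)).
This is the generating function for partitions of n into parts of size 1 or 2. The number of 2's can be any j in 0..31, and the rest are 1's, so
[x^62] = floor(62/2) + 1 = 32.

32


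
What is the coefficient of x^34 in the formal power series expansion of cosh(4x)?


The Maclaurin series is cosh(t) = sum_{m>=0} t^(2m) / (2m)!, so substituting t = 4x, only even powers of x are nonzero, with coefficient of x^(2m) equal to 4^(2m) / (2m)!.
For x^34 the coefficient is 4^34/34! = 295147905179352825856/295232799039604140847618609643520000000 = 68719476736/68739242628124575327993046875.

68719476736/68739242628124575327993046875


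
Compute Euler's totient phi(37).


phi(n) counts integers in [1, n] coprime to n. Using the multiplicative formula phi(n) = n * prod_{p | n} (1 - 1/p):
37 = 37, so
phi(37) = 37 * (1 - 1/37) = 36.

36


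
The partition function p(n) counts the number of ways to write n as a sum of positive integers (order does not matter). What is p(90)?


Using the generating function prod_{k>=1} 1/(1-x^k), we compute p(90).
By dynamic programming over parts 1 through 90:
p(90) = 56634173

56634173


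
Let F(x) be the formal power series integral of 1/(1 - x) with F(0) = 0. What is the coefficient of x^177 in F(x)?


1/(1 - x) = sum_{k>=0} x^k. Integrating termwise and using F(0) = 0 gives
F(x) = sum_{k>=0} x^(k+1) / (k+1) = sum_{m>=1} x^m / m = -ln(1 - x).
So the coefficient of x^177 is 1/177 = 1/177.

1/177


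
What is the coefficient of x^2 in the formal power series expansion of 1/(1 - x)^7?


The expansion 1/(1 - x)^r = sum_{k>=0} C(k + r - 1, r - 1) x^k follows from the multiset / negative-binomial theorem (or from repeated differentiation of the geometric series).
For r = 7 and k = 2:
C(8, 6) = 40320 / (720 * 2) = 28.

28


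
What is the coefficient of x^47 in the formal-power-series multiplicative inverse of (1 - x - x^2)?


Let the inverse be f(x) = sum_{k>=0} a_k x^k. From f(x) * (1 - x - x^2) = 1 and matching coefficients:
 x^0: a_0 = 1.
 x^1: a_1 - a_0 = 0, so a_1 = 1.
 x^k (k >= 2): a_k - a_{k-1} - a_{k-2} = 0, i.e. a_k = a_{k-1} + a_{k-2}.
This is the Fibonacci-type recurrence shifted so that a_0 = a_1 = 1.
Iterating: a_0=1, a_1=1, a_2=2, a_3=3, a_4=5, a_5=8, a_6=13, a_7=21, a_8=34, a_9=55, ...
a_47 = 4807526976.

4807526976


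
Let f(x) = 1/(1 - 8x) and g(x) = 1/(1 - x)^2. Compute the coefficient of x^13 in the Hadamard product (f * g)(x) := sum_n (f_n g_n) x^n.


f has coefficients f_k = 8^k. For g = 1/(1 - x)^2 the coefficient is g_k = C(k + 1, 1) = k + 1. The Hadamard coefficient is (f * g)_k = 8^k * (k + 1).
For k = 13: 8^13 * 14 = 549755813888 * 14 = 7696581394432.

7696581394432


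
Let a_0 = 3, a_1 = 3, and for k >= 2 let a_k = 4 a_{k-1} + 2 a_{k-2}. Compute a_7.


Iterating the recurrence forward:
a_0 = 3
a_1 = 3
a_2 = 4*3 + 2*3 = 18
a_3 = 4*18 + 2*3 = 78
a_4 = 4*78 + 2*18 = 348
a_5 = 4*348 + 2*78 = 1548
a_6 = 4*1548 + 2*348 = 6888
a_7 = 4*6888 + 2*1548 = 30648
So a_7 = 30648.

30648


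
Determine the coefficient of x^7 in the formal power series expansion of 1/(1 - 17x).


The geometric series identity gives 1/(1 - c x) = sum_{k>=0} c^k x^k, so the coefficient of x^k is c^k.
Here c = 17 and k = 7.
Computing: 17^7 = 410338673

410338673


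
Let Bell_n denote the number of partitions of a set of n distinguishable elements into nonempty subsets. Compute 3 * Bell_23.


Bell_23 can be computed from the Bell triangle or from Dobinski's identity Bell_n = (1/e) * sum_{k>=0} k^n / k!.
Computing Bell_23 = 44152005855084346.
Then 3 * 44152005855084346 = 132456017565253038.

132456017565253038


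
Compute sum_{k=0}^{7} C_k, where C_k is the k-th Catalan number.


C_0 through C_7: 1, 1, 2, 5, 14, 42, 132, 429
Sum = 1 + 1 + 2 + 5 + 14 + 42 + 132 + 429
= 626

626


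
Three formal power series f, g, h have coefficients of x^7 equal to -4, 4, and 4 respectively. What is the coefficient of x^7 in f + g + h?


Series addition is componentwise:
-4 + 4 + 4
= 4

4


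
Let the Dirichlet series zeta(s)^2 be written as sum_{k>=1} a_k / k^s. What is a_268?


The Dirichlet convolution of the constant function 1 with itself gives (1 * 1)(k) = sum_{d | k} 1 = d(k), the number of positive divisors of k.
Since zeta(s) = sum_{k>=1} 1/k^s, we have zeta(s)^2 = sum_{k>=1} d(k)/k^s, so a_k = d(k).
For k = 268: the divisors are 1, 2, 4, 67, 134, 268.
Count = 6.

6


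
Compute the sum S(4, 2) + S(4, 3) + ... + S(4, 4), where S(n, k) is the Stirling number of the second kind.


By definition, S(n, k) counts partitions of an n-set into exactly k nonempty blocks.
Computing row n = 4 for k = 2..4:
S(4, k): 7, 6, 1
Sum = 14.

14


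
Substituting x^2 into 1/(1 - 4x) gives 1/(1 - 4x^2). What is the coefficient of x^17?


Since 1/(1 - 4x^2) only has even powers of x,
the coefficient of x^17 (odd) is 0.

0


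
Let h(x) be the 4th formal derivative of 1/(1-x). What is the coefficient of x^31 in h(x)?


Differentiating 4 times: d^4/dx^4 [1/(1-x)] = 4!/(1-x)^5.
The expansion 1/(1-x)^5 = sum_{k>=0} C(k+4, 4) x^k, so the coefficient of x^n in 4!/(1-x)^5 is 4! * C(n+4, 4).
For n = 31: 24 * C(35, 4) = 24 * 52360 = 1256640

1256640


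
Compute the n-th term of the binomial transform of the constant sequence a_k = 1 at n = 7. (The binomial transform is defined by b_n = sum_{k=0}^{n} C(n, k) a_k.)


With a_k = 1 for all k, b_n = sum_{k=0}^{n} C(n, k) = 2^n by the binomial theorem.
For n = 7: 2^7 = 128.

128


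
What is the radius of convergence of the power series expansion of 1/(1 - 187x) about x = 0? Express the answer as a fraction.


Expanding 1/(1 - 187x) = sum_{k>=0} 187^k x^k, the series converges when |187x| < 1, i.e., |x| < 1/187.
So the radius of convergence is 1/187 = 1/187.

1/187


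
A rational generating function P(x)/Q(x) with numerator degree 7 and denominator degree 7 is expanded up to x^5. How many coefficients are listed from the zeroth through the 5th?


Expanding up to x^5 gives the coefficients for x^0, x^1, ..., x^5.
That is 5 + 1 = 6 coefficients in total.

6


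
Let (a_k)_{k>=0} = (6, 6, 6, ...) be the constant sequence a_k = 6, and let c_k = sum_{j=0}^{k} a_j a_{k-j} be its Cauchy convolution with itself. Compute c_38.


Since a_j = 6 for all j >= 0, the convolution sum becomes
c_k = sum_{j=0}^{k} 6 * 6 = 36 * (k + 1).
Equivalently, the generating function of (a_k) is 6/(1 - x) and its square is 36/(1 - x)^2 = sum_{k>=0} 36(k + 1) x^k.
For k = 38: 36 * 39 = 1404.

1404


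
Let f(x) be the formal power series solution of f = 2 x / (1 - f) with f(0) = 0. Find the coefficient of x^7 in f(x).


Apply Lagrange inversion: f = 2 x * phi(f) with phi(t) = 1/(1 - t), so
[x^n] f = 2^n * (1/n) [t^(n-1)] phi(t)^n = 2^n * (1/n) [t^(n-1)] (1 - t)^(-n) = 2^n * (1/n) C(2n - 2, n - 1) = 2^n * C_{n-1}.
For n = 7: C_6 = C(12, 6) / 7 = 924/7 = 132.
With the 2^7 = 128 factor, the coefficient is 128 * 132 = 16896.

16896


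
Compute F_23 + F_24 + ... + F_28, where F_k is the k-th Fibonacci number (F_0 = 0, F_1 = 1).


Use the identity sum_{k=0}^{N} F_k = F_{N+2} - 1 (which follows from F_{k+2} - F_{k+1} = F_k). Then
sum_{k=23}^{28} F_k = (F_{30} - 1) - (F_{24} - 1) = F_{30} - F_{24}.
Computing: F_{30} = 832040, F_{24} = 46368, so
Sum = 832040 - 46368 = 785672.

785672


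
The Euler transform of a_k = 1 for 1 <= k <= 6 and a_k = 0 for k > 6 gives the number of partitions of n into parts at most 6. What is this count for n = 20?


Partitions of 20 into parts at most 6:
Using generating function (1-x)^(-1)(1-x^2)^(-1)...(1-x^6)^(-1),
the coefficient of x^20 = 282

282


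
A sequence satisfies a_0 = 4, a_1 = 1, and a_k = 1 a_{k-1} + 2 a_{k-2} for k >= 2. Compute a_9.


The characteristic equation is t^2 - 1 t - 2 = 0, with roots r_1 = 2 and r_2 = -1 (so c_1 = r_1 + r_2, c_2 = -r_1 r_2 as required).
One can use the closed form a_n = A r_1^n + B r_2^n, but direct iteration is more reliable:
a_0 = 4, a_1 = 1, a_2 = 9, a_3 = 11, a_4 = 29, a_5 = 51, a_6 = 109, a_7 = 211, a_8 = 429, a_9 = 851.
So a_9 = 851.

851


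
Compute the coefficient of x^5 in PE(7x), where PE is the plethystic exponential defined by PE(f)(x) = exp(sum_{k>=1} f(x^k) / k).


With f(x) = 7x, the exponent is sum_{k>=1} 7 x^k / k = 7 * (-ln(1 - x)). Exponentiating:
PE(7x) = exp(-7 ln(1 - x)) = 1/(1 - x)^7.
By the negative binomial expansion, [x^n] 1/(1 - x)^7 = C(n + 6, 6).
For n = 5: C(11, 6) = 462.

462


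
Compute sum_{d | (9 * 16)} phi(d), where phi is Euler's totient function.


First, 9 * 16 = 144. One classical identity is sum_{d | n} phi(d) = n (each k in [1, n] has a unique gcd with n, and among the k's with gcd(k, n) = n/d there are phi(d) of them). So the sum equals 144. We also verify directly:
Divisors of 144: 1, 2, 3, 4, 6, 8, 9, 12, 16, 18, 24, 36, 48, 72, 144.
phi values: 1, 1, 2, 2, 2, 4, 6, 4, 8, 6, 8, 12, 16, 24, 48.
Sum = 144.

144


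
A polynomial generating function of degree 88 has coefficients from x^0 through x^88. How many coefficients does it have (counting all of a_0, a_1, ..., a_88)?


A polynomial of degree 88 takes the form a_0 + a_1 x + ... + a_88 x^88.
The number of coefficients is 88 + 1 = 89.

89


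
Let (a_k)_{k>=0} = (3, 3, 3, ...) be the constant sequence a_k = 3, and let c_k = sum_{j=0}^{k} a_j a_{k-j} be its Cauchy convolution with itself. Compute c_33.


Since a_j = 3 for all j >= 0, the convolution sum becomes
c_k = sum_{j=0}^{k} 3 * 3 = 9 * (k + 1).
Equivalently, the generating function of (a_k) is 3/(1 - x) and its square is 9/(1 - x)^2 = sum_{k>=0} 9(k + 1) x^k.
For k = 33: 9 * 34 = 306.

306


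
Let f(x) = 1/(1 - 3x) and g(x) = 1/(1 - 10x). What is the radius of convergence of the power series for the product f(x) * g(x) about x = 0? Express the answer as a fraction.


The radius of 1/(1 - 3x) is 1/3 (nearest singularity at x = 1/3), and the radius of 1/(1 - 10x) is 1/10.
The product f(x)*g(x) = 1/((1 - 3x)(1 - 10x)) has singularities at both 1/3 and 1/10, so its radius of convergence is the distance to the nearest one:
min(1/3, 1/10) = 1/10.

1/10


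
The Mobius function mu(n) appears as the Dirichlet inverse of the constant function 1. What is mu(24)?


24 has a squared prime factor, so mu(24) = 0.
Factorization reveals a repeated prime.

0


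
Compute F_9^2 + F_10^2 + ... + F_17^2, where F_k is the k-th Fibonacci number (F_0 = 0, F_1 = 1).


There is a standard identity sum_{k=0}^{N} F_k^2 = F_N * F_{N+1} (proved inductively from the telescoping relation F_k^2 = F_k F_{k+1} - F_{k-1} F_k). Then
sum_{k=9}^{17} F_k^2 = F_17 F_18 - F_8 F_9.
Computing: F_17 = 1597, F_18 = 2584, F_8 = 21, F_9 = 34.
Sum = 1597 * 2584 - 21 * 34 = 4125934.

4125934


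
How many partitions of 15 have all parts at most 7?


Using the generating function (1-x)^(-1)(1-x^2)^(-1)...(1-x^7)^(-1),
the coefficient of x^15 counts these restricted partitions.
Result = 131

131


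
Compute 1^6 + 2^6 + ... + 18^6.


This power sum has a closed form given by Faulhaber's formula
sum_{k=1}^{m} k^p = (1 / (p + 1)) * sum_{j=0}^{p} C(p + 1, j) B_j m^(p + 1 - j),
but for small m direct computation is fastest:
1 + 64 + 729 + 4096 + 15625 + 46656 + 117649 + 262144 + 531441 + 1000000 + 1771561 + 2985984 + 4826809 + 7529536 + 11390625 + 16777216 + 24137569 + 34012224 = 105409929.

105409929


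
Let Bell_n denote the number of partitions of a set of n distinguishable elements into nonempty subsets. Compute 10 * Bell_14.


Bell_14 can be computed from the Bell triangle or from Dobinski's identity Bell_n = (1/e) * sum_{k>=0} k^n / k!.
Computing Bell_14 = 190899322.
Then 10 * 190899322 = 1908993220.

1908993220


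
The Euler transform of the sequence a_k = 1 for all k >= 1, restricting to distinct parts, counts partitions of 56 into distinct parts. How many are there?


Partitions of 56 into distinct parts can be computed via generating function.
Product (1+x)(1+x^2)(1+x^3)...
The coefficient of x^56 = 7108

7108


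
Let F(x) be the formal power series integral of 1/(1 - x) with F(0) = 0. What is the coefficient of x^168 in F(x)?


1/(1 - x) = sum_{k>=0} x^k. Integrating termwise and using F(0) = 0 gives
F(x) = sum_{k>=0} x^(k+1) / (k+1) = sum_{m>=1} x^m / m = -ln(1 - x).
So the coefficient of x^168 is 1/168 = 1/168.

1/168


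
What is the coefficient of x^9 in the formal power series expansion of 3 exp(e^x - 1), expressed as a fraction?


exp(e^x - 1) is the exponential generating function for the Bell numbers Bell_k: exp(e^x - 1) = sum_{k>=0} Bell_k x^k / k!.
So the coefficient of x^9 in 3 exp(e^x - 1) is 3 Bell_9 / 9!.
Computing: Bell_9 = 21147 and 9! = 362880, giving
3 * 21147/362880 = 1007/5760.

1007/5760


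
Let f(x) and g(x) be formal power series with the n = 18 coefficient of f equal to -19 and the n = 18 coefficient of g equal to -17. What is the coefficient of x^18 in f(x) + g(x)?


Addition of formal power series is termwise.
The coefficient of x^18 in f + g = -19 + -17
= -36

-36


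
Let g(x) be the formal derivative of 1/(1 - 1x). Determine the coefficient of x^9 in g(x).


Differentiate termwise: d/dx sum_{k>=0} 1^k x^k = sum_{k>=1} k 1^k x^(k-1) = sum_{j>=0} (j+1) 1^(j+1) x^j.
Equivalently, d/dx [1/(1 - 1x)] = 1/(1 - 1x)^2.
For j = 9: 10 * 1^10 = 10 * 1 = 10.

10


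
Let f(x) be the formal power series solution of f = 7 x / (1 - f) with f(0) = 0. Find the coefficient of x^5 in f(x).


Apply Lagrange inversion: f = 7 x * phi(f) with phi(t) = 1/(1 - t), so
[x^n] f = 7^n * (1/n) [t^(n-1)] phi(t)^n = 7^n * (1/n) [t^(n-1)] (1 - t)^(-n) = 7^n * (1/n) C(2n - 2, n - 1) = 7^n * C_{n-1}.
For n = 5: C_4 = C(8, 4) / 5 = 70/5 = 14.
With the 7^5 = 16807 factor, the coefficient is 16807 * 14 = 235298.

235298


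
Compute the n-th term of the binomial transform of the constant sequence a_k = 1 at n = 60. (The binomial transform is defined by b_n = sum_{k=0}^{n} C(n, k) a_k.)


With a_k = 1 for all k, b_n = sum_{k=0}^{n} C(n, k) = 2^n by the binomial theorem.
For n = 60: 2^60 = 1152921504606846976.

1152921504606846976


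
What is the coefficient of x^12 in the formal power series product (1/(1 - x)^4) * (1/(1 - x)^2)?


Combine the factors: (1/(1 - x)^4) * (1/(1 - x)^2) = 1/(1 - x)^6.
Then use 1/(1 - x)^r = sum_{k>=0} C(k + r - 1, r - 1) x^k with r = 6 and k = 12:
C(17, 5) = 6188.

6188


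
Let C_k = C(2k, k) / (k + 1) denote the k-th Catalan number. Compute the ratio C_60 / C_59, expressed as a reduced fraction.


Using C_k = (2k)! / (k! (k+1)!), the ratio C_{k+1}/C_k simplifies to
C_{k+1}/C_k = [(2k+2)! / ((k+1)! (k+2)!)] * [k! (k+1)! / (2k)!]
 = (2k+2)(2k+1) / ((k+1)(k+2)) = 2(2k+1) / (k+2).
For k = 59: 2(2*59 + 1) / (59 + 2) = 238/61 = 238/61.

238/61


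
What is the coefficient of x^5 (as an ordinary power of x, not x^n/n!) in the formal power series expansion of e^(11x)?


The exponential series is e^y = sum_{k>=0} y^k / k!. Substituting y = 11x gives
e^(11x) = sum_{k>=0} 11^k x^k / k!.
So the coefficient of x^n is a^n/n! with a = 11, n = 5:
11^5 / 5! = 161051/120 = 161051/120

161051/120


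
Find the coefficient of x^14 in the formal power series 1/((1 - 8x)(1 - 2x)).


By partial fractions or Cauchy convolution:
The coefficient equals sum_{k=0}^{14} 8^k * 2^(14-k).
= 5864062009344

5864062009344


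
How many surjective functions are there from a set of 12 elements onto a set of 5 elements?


By inclusion-exclusion on which target elements are missed, the number of surjections from an n-set onto a k-set is
surj(n, k) = sum_{j=0}^{k} (-1)^j C(k, j) (k - j)^n.
Equivalently surj(n, k) = k! * S(n, k), where S(n, k) is the Stirling number of the second kind.
For n = 12, k = 5:
S(12, 5) = 1379400, so
surj = 5! * 1379400 = 120 * 1379400 = 165528000.

165528000


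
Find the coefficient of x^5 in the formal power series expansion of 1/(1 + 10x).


Write 1/(1 + c x) = 1/(1 - (-c) x) and apply the geometric-series identity
1/(1 - y) = sum_{k>=0} y^k to get 1/(1 + c x) = sum_{k>=0} (-c)^k x^k.
So the coefficient of x^k is (-c)^k = (-1)^k * c^k.
Here c = 10 and k = 5:
(-10)^5 = -1 * 100000 = -100000

-100000


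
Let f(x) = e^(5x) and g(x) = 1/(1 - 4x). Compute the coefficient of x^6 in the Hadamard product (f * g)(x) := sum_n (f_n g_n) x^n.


Expanding: f_k = 5^k/k! (from e^(5x)) and g_k = 4^k (from 1/(1 - 4x)). So the Hadamard coefficient (f * g)_k = 5^k 4^k / k! = (20)^k / k!.
For k = 6: 20^6/6! = 64000000/720 = 800000/9.

800000/9


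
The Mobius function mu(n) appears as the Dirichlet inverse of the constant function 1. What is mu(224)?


224 has a squared prime factor, so mu(224) = 0.
Factorization reveals a repeated prime.

0


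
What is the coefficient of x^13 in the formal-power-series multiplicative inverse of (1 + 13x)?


The inverse is 1/(1 + 13x). Apply the geometric identity 1/(1 - y) = sum_{k>=0} y^k with y = -13x:
1/(1 + 13x) = sum_{k>=0} (-13)^k x^k.
So the coefficient of x^13 is (-13)^13 = -302875106592253.

-302875106592253


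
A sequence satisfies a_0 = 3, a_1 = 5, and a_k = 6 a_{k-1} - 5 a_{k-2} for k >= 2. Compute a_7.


The characteristic equation is t^2 - 6 t + 5 = 0, with roots r_1 = 5 and r_2 = 1 (so c_1 = r_1 + r_2, c_2 = -r_1 r_2 as required).
One can use the closed form a_n = A r_1^n + B r_2^n, but direct iteration is more reliable:
a_0 = 3, a_1 = 5, a_2 = 15, a_3 = 65, a_4 = 315, a_5 = 1565, a_6 = 7815, a_7 = 39065.
So a_7 = 39065.

39065


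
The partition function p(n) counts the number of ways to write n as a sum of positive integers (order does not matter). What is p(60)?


Using the generating function prod_{k>=1} 1/(1-x^k), we compute p(60).
By dynamic programming over parts 1 through 60:
p(60) = 966467

966467


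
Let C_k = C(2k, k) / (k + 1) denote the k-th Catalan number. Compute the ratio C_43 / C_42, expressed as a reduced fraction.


Using C_k = (2k)! / (k! (k+1)!), the ratio C_{k+1}/C_k simplifies to
C_{k+1}/C_k = [(2k+2)! / ((k+1)! (k+2)!)] * [k! (k+1)! / (2k)!]
 = (2k+2)(2k+1) / ((k+1)(k+2)) = 2(2k+1) / (k+2).
For k = 42: 2(2*42 + 1) / (42 + 2) = 170/44 = 85/22.

85/22


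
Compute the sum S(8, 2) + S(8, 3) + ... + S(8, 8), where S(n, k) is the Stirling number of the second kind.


By definition, S(n, k) counts partitions of an n-set into exactly k nonempty blocks.
Computing row n = 8 for k = 2..8:
S(8, k): 127, 966, 1701, 1050, 266, 28, 1
Sum = 4139.

4139


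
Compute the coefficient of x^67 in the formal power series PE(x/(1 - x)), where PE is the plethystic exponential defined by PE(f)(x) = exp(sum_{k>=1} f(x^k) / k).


For f(x) = x/(1 - x) we have
sum_{k>=1} f(x^k) / k = sum_{k>=1} (1/k) * x^k / (1 - x^k) = sum_{k, m >= 1} x^(k m) / k,
which after exponentiating simplifies to
PE(x/(1 - x)) = prod_{k>=1} 1 / (1 - x^k).
This is the generating function for the partition function p(n), so the coefficient of x^67 is p(67).
Computing p(67) by dynamic programming over parts 1, 2, ..., 67: p(67) = 2679689.

2679689


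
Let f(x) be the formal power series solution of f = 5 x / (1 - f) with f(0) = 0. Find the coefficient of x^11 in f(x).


Apply Lagrange inversion: f = 5 x * phi(f) with phi(t) = 1/(1 - t), so
[x^n] f = 5^n * (1/n) [t^(n-1)] phi(t)^n = 5^n * (1/n) [t^(n-1)] (1 - t)^(-n) = 5^n * (1/n) C(2n - 2, n - 1) = 5^n * C_{n-1}.
For n = 11: C_10 = C(20, 10) / 11 = 184756/11 = 16796.
With the 5^11 = 48828125 factor, the coefficient is 48828125 * 16796 = 820117187500.

820117187500


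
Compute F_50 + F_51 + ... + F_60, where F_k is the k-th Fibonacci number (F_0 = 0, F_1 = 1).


Use the identity sum_{k=0}^{N} F_k = F_{N+2} - 1 (which follows from F_{k+2} - F_{k+1} = F_k). Then
sum_{k=50}^{60} F_k = (F_{62} - 1) - (F_{51} - 1) = F_{62} - F_{51}.
Computing: F_{62} = 4052739537881, F_{51} = 20365011074, so
Sum = 4052739537881 - 20365011074 = 4032374526807.

4032374526807


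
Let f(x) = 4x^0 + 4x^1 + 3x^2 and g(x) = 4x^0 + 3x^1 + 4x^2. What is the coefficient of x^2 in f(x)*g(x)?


Cauchy product at x^2:
4*4 + 4*3 + 3*4
= 40

40


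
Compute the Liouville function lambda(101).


The Liouville function is lambda(k) = (-1)^Omega(k), where Omega(k) counts the prime factors of k with multiplicity.
Factoring: 101 = 101, so Omega(101) = 1.
lambda(101) = (-1)^1 = -1.

-1


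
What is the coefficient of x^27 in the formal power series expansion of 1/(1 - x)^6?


The negative binomial / multiset identity is
1/(1 - x)^r = sum_{k>=0} C(k + r - 1, r - 1) x^k.
Here r = 6 and k = 27, so the coefficient is
C(27 + 5, 5) = C(32, 5)
= 201376

201376


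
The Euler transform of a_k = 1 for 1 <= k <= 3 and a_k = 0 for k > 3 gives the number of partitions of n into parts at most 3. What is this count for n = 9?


Partitions of 9 into parts at most 3:
Using generating function (1-x)^(-1)(1-x^2)^(-1)(1-x^3)^(-1),
the coefficient of x^9 = 12

12


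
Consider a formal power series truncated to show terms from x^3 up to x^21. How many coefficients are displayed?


From x^3 to x^21 inclusive, the count is 21 - 3 + 1 = 19.

19


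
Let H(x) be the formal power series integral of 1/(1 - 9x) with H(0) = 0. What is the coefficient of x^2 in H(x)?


1/(1 - 9x) = sum_{k>=0} 9^k x^k. Integrating termwise with H(0) = 0:
H(x) = sum_{k>=0} 9^k x^(k+1) / (k+1) = sum_{m>=1} 9^(m-1) x^m / m.
For m = 2: 9^1/2 = 9/2 = 9/2.

9/2


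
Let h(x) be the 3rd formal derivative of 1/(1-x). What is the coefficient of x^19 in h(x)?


Differentiating 3 times: d^3/dx^3 [1/(1-x)] = 3!/(1-x)^4.
The expansion 1/(1-x)^4 = sum_{k>=0} C(k+3, 3) x^k, so the coefficient of x^n in 3!/(1-x)^4 is 3! * C(n+3, 3).
For n = 19: 6 * C(22, 3) = 6 * 1540 = 9240

9240


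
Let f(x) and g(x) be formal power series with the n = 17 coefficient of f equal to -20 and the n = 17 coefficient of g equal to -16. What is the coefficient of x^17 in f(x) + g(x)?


Addition of formal power series is termwise.
The coefficient of x^17 in f + g = -20 + -16
= -36

-36


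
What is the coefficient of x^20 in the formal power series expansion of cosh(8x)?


The Maclaurin series is cosh(t) = sum_{m>=0} t^(2m) / (2m)!, so substituting t = 8x, only even powers of x are nonzero, with coefficient of x^(2m) equal to 8^(2m) / (2m)!.
For x^20 the coefficient is 8^20/20! = 1152921504606846976/2432902008176640000 = 4398046511104/9280784638125.

4398046511104/9280784638125


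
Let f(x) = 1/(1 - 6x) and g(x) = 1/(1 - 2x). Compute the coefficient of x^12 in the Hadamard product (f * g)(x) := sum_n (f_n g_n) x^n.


f has coefficients f_k = 6^k and g has coefficients g_k = 2^k, so the Hadamard product has coefficient (f*g)_k = 6^k * 2^k = 12^k.
For k = 12: 12^12 = 8916100448256.

8916100448256


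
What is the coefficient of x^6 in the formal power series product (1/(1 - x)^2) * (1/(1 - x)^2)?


Combine the factors: (1/(1 - x)^2) * (1/(1 - x)^2) = 1/(1 - x)^4.
Then use 1/(1 - x)^r = sum_{k>=0} C(k + r - 1, r - 1) x^k with r = 4 and k = 6:
C(9, 3) = 84.

84


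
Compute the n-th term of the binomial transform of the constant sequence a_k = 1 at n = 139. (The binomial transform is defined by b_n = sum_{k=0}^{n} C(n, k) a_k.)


With a_k = 1 for all k, b_n = sum_{k=0}^{n} C(n, k) = 2^n by the binomial theorem.
For n = 139: 2^139 = 696898287454081973172991196020261297061888.

696898287454081973172991196020261297061888


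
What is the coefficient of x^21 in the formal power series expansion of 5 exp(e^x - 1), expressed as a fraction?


exp(e^x - 1) is the exponential generating function for the Bell numbers Bell_k: exp(e^x - 1) = sum_{k>=0} Bell_k x^k / k!.
So the coefficient of x^21 in 5 exp(e^x - 1) is 5 Bell_21 / 21!.
Computing: Bell_21 = 474869816156751 and 21! = 51090942171709440000, giving
5 * 474869816156751/51090942171709440000 = 158289938718917/3406062811447296000.

158289938718917/3406062811447296000


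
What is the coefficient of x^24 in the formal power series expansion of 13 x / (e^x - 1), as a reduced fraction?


The exponential generating function for Bernoulli numbers is
x / (e^x - 1) = sum_{k>=0} B_k x^k / k!.
So the coefficient of x^24 in 13 x / (e^x - 1) is 13 B_24 / 24!.
Computing: B_24 = -236364091/2730, 24! = 620448401733239439360000, giving
13 * -236364091/2730 / 620448401733239439360000 = -236364091/130294164363980282265600000.

-236364091/130294164363980282265600000


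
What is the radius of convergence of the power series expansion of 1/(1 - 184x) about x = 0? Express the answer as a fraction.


Expanding 1/(1 - 184x) = sum_{k>=0} 184^k x^k, the series converges when |184x| < 1, i.e., |x| < 1/184.
So the radius of convergence is 1/184 = 1/184.

1/184


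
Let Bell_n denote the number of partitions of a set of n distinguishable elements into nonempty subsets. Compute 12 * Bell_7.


Bell_7 can be computed from the Bell triangle or from Dobinski's identity Bell_n = (1/e) * sum_{k>=0} k^n / k!.
Computing Bell_7 = 877.
Then 12 * 877 = 10524.

10524


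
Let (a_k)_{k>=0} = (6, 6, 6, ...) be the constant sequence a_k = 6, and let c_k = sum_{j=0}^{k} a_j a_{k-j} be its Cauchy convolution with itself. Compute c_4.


Since a_j = 6 for all j >= 0, the convolution sum becomes
c_k = sum_{j=0}^{k} 6 * 6 = 36 * (k + 1).
Equivalently, the generating function of (a_k) is 6/(1 - x) and its square is 36/(1 - x)^2 = sum_{k>=0} 36(k + 1) x^k.
For k = 4: 36 * 5 = 180.

180


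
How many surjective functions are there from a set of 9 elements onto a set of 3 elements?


By inclusion-exclusion on which target elements are missed, the number of surjections from an n-set onto a k-set is
surj(n, k) = sum_{j=0}^{k} (-1)^j C(k, j) (k - j)^n.
Equivalently surj(n, k) = k! * S(n, k), where S(n, k) is the Stirling number of the second kind.
For n = 9, k = 3:
S(9, 3) = 3025, so
surj = 3! * 3025 = 6 * 3025 = 18150.

18150


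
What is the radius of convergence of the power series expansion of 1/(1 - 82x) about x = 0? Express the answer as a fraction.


Expanding 1/(1 - 82x) = sum_{k>=0} 82^k x^k, the series converges when |82x| < 1, i.e., |x| < 1/82.
So the radius of convergence is 1/82 = 1/82.

1/82


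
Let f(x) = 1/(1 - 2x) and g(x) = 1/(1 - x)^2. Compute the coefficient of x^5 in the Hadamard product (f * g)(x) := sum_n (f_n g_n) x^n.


f has coefficients f_k = 2^k. For g = 1/(1 - x)^2 the coefficient is g_k = C(k + 1, 1) = k + 1. The Hadamard coefficient is (f * g)_k = 2^k * (k + 1).
For k = 5: 2^5 * 6 = 32 * 6 = 192.

192


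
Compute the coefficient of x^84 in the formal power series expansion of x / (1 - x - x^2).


Let f(x) = sum_{k>=0} a_k x^k. Multiplying f(x) * (1 - x - x^2) = x and matching coefficients gives a_0 = 0, a_1 = 1, and a_k = a_{k-1} + a_{k-2} for k >= 2. These are the Fibonacci numbers F_k.
Iterating from F_0 = 0, F_1 = 1:
F_0=0, F_1=1, F_2=1, F_3=2, F_4=3, F_5=5, F_6=8, F_7=13, F_8=21, F_9=34, ...
F_84 = 160500643816367088.

160500643816367088


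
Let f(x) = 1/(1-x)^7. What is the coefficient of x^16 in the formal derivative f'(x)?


Differentiate: d/dx [ 1/(1-x)^r ] = r / (1-x)^(r+1).
Here r = 7, so f'(x) = 7 / (1-x)^8.
The expansion of 1/(1-x)^(r+1) has coefficient of x^n equal to C(n+r, r).
So the coefficient of x^16 in f'(x) is
7 * C(23, 7) = 7 * 245157 = 1716099

1716099


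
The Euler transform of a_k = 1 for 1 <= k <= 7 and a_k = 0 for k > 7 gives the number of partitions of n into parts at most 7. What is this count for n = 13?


Partitions of 13 into parts at most 7:
Using generating function (1-x)^(-1)(1-x^2)^(-1)...(1-x^7)^(-1),
the coefficient of x^13 = 82

82


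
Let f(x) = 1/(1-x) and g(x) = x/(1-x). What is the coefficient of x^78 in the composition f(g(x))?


First simplify the composition: f(g(x)) = 1/(1 - x/(1-x)) = (1-x)/((1-x) - x) = (1-x)/(1-2x).
Now extract the coefficient. Write (1-x)/(1-2x) = 1/(1-2x) - x/(1-2x).
The coefficient of x^n in 1/(1-2x) is 2^n, and in x/(1-2x) is 2^(n-1) (for n >= 1).
So the coefficient of x^78 is 2^78 - 2^77 = 302231454903657293676544 - 151115727451828646838272 = 151115727451828646838272.

151115727451828646838272


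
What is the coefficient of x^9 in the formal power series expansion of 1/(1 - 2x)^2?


The general identity 1/(1 - c x)^r = sum_{k>=0} c^k C(k + r - 1, r - 1) x^k follows by substituting y = c x into 1/(1 - y)^r = sum_{k>=0} C(k + r - 1, r - 1) y^k.
For c = 2, r = 2, k = 9:
2^9 * C(10, 1) = 512 * 10 = 5120.

5120


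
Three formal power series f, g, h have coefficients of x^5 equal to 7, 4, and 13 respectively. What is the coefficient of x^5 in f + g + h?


Series addition is componentwise:
7 + 4 + 13
= 24

24


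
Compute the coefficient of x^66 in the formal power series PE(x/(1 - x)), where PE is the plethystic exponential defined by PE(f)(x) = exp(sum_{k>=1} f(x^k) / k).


For f(x) = x/(1 - x) we have
sum_{k>=1} f(x^k) / k = sum_{k>=1} (1/k) * x^k / (1 - x^k) = sum_{k, m >= 1} x^(k m) / k,
which after exponentiating simplifies to
PE(x/(1 - x)) = prod_{k>=1} 1 / (1 - x^k).
This is the generating function for the partition function p(n), so the coefficient of x^66 is p(66).
Computing p(66) by dynamic programming over parts 1, 2, ..., 66: p(66) = 2323520.

2323520


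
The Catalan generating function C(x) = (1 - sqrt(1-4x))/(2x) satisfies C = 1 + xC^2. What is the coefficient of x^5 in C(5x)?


Substituting x -> 5x scales the n-th coefficient by 5^n, so [x^5] C(5x) = 5^5 * C_5.
C_5 = C(2*5, 5)/(6) = 252/6 = 42.
So 5^5 * 42 = 3125 * 42 = 131250.

131250


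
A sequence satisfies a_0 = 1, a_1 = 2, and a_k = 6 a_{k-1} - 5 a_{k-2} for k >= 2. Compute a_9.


The characteristic equation is t^2 - 6 t + 5 = 0, with roots r_1 = 5 and r_2 = 1 (so c_1 = r_1 + r_2, c_2 = -r_1 r_2 as required).
One can use the closed form a_n = A r_1^n + B r_2^n, but direct iteration is more reliable:
a_0 = 1, a_1 = 2, a_2 = 7, a_3 = 32, a_4 = 157, a_5 = 782, a_6 = 3907, a_7 = 19532, a_8 = 97657, a_9 = 488282.
So a_9 = 488282.

488282


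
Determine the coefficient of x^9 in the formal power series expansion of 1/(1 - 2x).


The geometric series identity gives 1/(1 - c x) = sum_{k>=0} c^k x^k, so the coefficient of x^k is c^k.
Here c = 2 and k = 9.
Computing: 2^9 = 512

512


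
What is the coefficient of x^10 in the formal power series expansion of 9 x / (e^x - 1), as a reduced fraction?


The exponential generating function for Bernoulli numbers is
x / (e^x - 1) = sum_{k>=0} B_k x^k / k!.
So the coefficient of x^10 in 9 x / (e^x - 1) is 9 B_10 / 10!.
Computing: B_10 = 5/66, 10! = 3628800, giving
9 * 5/66 / 3628800 = 1/5322240.

1/5322240


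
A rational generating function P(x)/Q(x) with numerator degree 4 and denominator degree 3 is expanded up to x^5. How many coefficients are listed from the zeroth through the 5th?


Expanding up to x^5 gives the coefficients for x^0, x^1, ..., x^5.
That is 5 + 1 = 6 coefficients in total.

6


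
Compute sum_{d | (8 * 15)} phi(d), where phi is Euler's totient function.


First, 8 * 15 = 120. One classical identity is sum_{d | n} phi(d) = n (each k in [1, n] has a unique gcd with n, and among the k's with gcd(k, n) = n/d there are phi(d) of them). So the sum equals 120. We also verify directly:
Divisors of 120: 1, 2, 3, 4, 5, 6, 8, 10, 12, 15, 20, 24, 30, 40, 60, 120.
phi values: 1, 1, 2, 2, 4, 2, 4, 4, 4, 8, 8, 8, 8, 16, 16, 32.
Sum = 120.

120


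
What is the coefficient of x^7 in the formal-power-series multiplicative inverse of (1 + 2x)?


The inverse is 1/(1 + 2x). Apply the geometric identity 1/(1 - y) = sum_{k>=0} y^k with y = -2x:
1/(1 + 2x) = sum_{k>=0} (-2)^k x^k.
So the coefficient of x^7 is (-2)^7 = -128.

-128


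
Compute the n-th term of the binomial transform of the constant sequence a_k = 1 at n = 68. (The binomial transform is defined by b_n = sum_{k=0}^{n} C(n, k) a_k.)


With a_k = 1 for all k, b_n = sum_{k=0}^{n} C(n, k) = 2^n by the binomial theorem.
For n = 68: 2^68 = 295147905179352825856.

295147905179352825856


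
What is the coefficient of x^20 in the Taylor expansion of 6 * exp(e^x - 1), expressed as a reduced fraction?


exp(e^x - 1) = sum_{k>=0} Bell_k x^k / k!, where Bell_k is the k-th Bell number.
So the coefficient of x^20 is 6 * Bell_20 / 20!.
Computing: Bell_20 = 51724158235372 and 20! = 2432902008176640000, giving
6 * 51724158235372/2432902008176640000 = 263898766507/2068794224640000.

263898766507/2068794224640000


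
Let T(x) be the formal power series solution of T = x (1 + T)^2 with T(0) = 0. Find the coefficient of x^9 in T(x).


Apply the Lagrange inversion formula: if T = x * phi(T) with phi(t) = (1 + t)^2, then [x^n] T = (1/n) [t^(n-1)] phi(t)^n = (1/n) [t^(n-1)] (1 + t)^(2n) = (1/n) C(2n, n-1).
Using the identity C(2n, n-1) = C(2n, n) * n / (n+1), the unscaled factor equals C(2n, n) / (n+1) = C_n, the n-th Catalan number.
For n = 9: C_9 = C(18, 9) / 10 = 48620/10 = 4862 = 4862.

4862


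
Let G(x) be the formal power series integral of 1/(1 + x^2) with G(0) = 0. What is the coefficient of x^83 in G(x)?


1/(1 + x^2) = sum_{j>=0} (-1)^j x^(2j). Integrating termwise with G(0) = 0:
G(x) = sum_{j>=0} (-1)^j x^(2j+1) / (2j+1) = arctan(x).
Only odd powers are nonzero. For x^83 write 83 = 2*41 + 1, giving
(-1)^41 / 83 = -1/83 = -1/83.

-1/83


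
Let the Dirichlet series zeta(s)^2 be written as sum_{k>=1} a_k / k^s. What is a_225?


The Dirichlet convolution of the constant function 1 with itself gives (1 * 1)(k) = sum_{d | k} 1 = d(k), the number of positive divisors of k.
Since zeta(s) = sum_{k>=1} 1/k^s, we have zeta(s)^2 = sum_{k>=1} d(k)/k^s, so a_k = d(k).
For k = 225: the divisors are 1, 3, 5, 9, 15, 25, 45, 75, 225.
Count = 9.

9


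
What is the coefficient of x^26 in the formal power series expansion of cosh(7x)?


The Maclaurin series is cosh(t) = sum_{m>=0} t^(2m) / (2m)!, so substituting t = 7x, only even powers of x are nonzero, with coefficient of x^(2m) equal to 7^(2m) / (2m)!.
For x^26 the coefficient is 7^26/26! = 9387480337647754305649/403291461126605635584000000 = 27368747340080916343/1175776854596517888000000.

27368747340080916343/1175776854596517888000000


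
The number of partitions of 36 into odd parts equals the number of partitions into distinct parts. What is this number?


Computing partitions of 36 into odd parts (1, 3, 5, ...):
Using the generating function prod_{k>=0} 1/(1-x^(2k+1)),
the count is 668

668


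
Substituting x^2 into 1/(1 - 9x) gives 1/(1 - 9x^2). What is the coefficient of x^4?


The coefficient of x^(2m) in 1/(1 - 9x^2) is 9^m.
With n = 4 = 2*2, the coefficient is 9^2 = 81.

81


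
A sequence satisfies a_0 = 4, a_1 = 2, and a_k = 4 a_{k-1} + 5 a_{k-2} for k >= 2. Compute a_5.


The characteristic equation is t^2 - 4 t - 5 = 0, with roots r_1 = 5 and r_2 = -1 (so c_1 = r_1 + r_2, c_2 = -r_1 r_2 as required).
One can use the closed form a_n = A r_1^n + B r_2^n, but direct iteration is more reliable:
a_0 = 4, a_1 = 2, a_2 = 28, a_3 = 122, a_4 = 628, a_5 = 3122.
So a_5 = 3122.

3122


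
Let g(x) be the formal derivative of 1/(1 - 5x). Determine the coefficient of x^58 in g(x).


Differentiate termwise: d/dx sum_{k>=0} 5^k x^k = sum_{k>=1} k 5^k x^(k-1) = sum_{j>=0} (j+1) 5^(j+1) x^j.
Equivalently, d/dx [1/(1 - 5x)] = 5/(1 - 5x)^2.
For j = 58: 59 * 5^59 = 59 * 173472347597680709441192448139190673828125 = 10234868508263161857030354440212249755859375.

10234868508263161857030354440212249755859375


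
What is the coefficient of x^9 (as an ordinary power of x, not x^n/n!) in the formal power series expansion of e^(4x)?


The exponential series is e^y = sum_{k>=0} y^k / k!. Substituting y = 4x gives
e^(4x) = sum_{k>=0} 4^k x^k / k!.
So the coefficient of x^n is a^n/n! with a = 4, n = 9:
4^9 / 9! = 262144/362880 = 2048/2835

2048/2835


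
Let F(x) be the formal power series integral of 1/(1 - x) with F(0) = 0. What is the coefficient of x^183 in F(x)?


1/(1 - x) = sum_{k>=0} x^k. Integrating termwise and using F(0) = 0 gives
F(x) = sum_{k>=0} x^(k+1) / (k+1) = sum_{m>=1} x^m / m = -ln(1 - x).
So the coefficient of x^183 is 1/183 = 1/183.

1/183


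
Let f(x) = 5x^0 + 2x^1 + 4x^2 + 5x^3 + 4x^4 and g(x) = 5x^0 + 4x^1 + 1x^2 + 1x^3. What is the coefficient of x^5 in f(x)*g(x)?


Cauchy product at x^5:
4*1 + 5*1 + 4*4
= 25

25


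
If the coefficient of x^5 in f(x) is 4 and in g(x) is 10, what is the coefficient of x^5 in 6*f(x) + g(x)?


Scalar multiplication scales coefficients: 6 * 4 = 24.
Then add the g coefficient: 24 + 10
= 34

34


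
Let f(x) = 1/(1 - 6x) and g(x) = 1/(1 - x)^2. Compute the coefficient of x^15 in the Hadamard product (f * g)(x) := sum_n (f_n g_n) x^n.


f has coefficients f_k = 6^k. For g = 1/(1 - x)^2 the coefficient is g_k = C(k + 1, 1) = k + 1. The Hadamard coefficient is (f * g)_k = 6^k * (k + 1).
For k = 15: 6^15 * 16 = 470184984576 * 16 = 7522959753216.

7522959753216


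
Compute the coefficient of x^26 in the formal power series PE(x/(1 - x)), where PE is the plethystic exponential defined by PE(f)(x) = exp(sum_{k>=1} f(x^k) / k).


For f(x) = x/(1 - x) we have
sum_{k>=1} f(x^k) / k = sum_{k>=1} (1/k) * x^k / (1 - x^k) = sum_{k, m >= 1} x^(k m) / k,
which after exponentiating simplifies to
PE(x/(1 - x)) = prod_{k>=1} 1 / (1 - x^k).
This is the generating function for the partition function p(n), so the coefficient of x^26 is p(26).
Computing p(26) by dynamic programming over parts 1, 2, ..., 26: p(26) = 2436.

2436


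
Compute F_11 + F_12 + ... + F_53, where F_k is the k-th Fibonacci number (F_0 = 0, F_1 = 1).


Use the identity sum_{k=0}^{N} F_k = F_{N+2} - 1 (which follows from F_{k+2} - F_{k+1} = F_k). Then
sum_{k=11}^{53} F_k = (F_{55} - 1) - (F_{12} - 1) = F_{55} - F_{12}.
Computing: F_{55} = 139583862445, F_{12} = 144, so
Sum = 139583862445 - 144 = 139583862301.

139583862301


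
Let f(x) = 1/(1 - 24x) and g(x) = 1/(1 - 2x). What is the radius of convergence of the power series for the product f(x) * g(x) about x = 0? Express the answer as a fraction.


The radius of 1/(1 - 24x) is 1/24 (nearest singularity at x = 1/24), and the radius of 1/(1 - 2x) is 1/2.
The product f(x)*g(x) = 1/((1 - 24x)(1 - 2x)) has singularities at both 1/24 and 1/2, so its radius of convergence is the distance to the nearest one:
min(1/24, 1/2) = 1/24.

1/24


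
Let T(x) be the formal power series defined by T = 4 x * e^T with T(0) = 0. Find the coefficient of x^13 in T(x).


Apply the Lagrange inversion formula: if T = 4 x * phi(T) with phi(t) = e^t, then
[x^n] T = 4^n * (1/n) [t^(n-1)] phi(t)^n = 4^n * (1/n) [t^(n-1)] e^(n t) = 4^n * (1/n) * n^(n-1) / (n-1)! = 4^n * n^(n-1) / n!.
When c = 1 this is the Cayley count of rooted labeled trees on n vertices, divided by n!.
For n = 13: 4^13 * 13^12 / 13! = 67108864 * 23298085122481/6227020800 = 117451023583608832/467775.

117451023583608832/467775


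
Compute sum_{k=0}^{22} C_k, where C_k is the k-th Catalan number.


C_0 through C_22: 1, 1, 2, 5, 14, 42, 132, 429, 1430, 4862, 16796, 58786, 208012, 742900, 2674440, 9694845, 35357670, 129644790, 477638700, 1767263190, 6564120420, 24466267020, 91482563640
Sum = 1 + 1 + 2 + 5 + 14 + 42 + 132 + 429 + 1430 + 4862 + 16796 + 58786 + 208012 + 742900 + 2674440 + 9694845 + 35357670 + 129644790 + 477638700 + 1767263190 + 6564120420 + 24466267020 + 91482563640
= 124936258127

124936258127
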